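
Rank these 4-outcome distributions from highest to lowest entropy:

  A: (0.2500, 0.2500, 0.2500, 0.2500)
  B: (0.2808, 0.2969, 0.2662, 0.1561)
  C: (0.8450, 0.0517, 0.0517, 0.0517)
A > B > C

Key insight: Entropy is maximized by uniform distributions and minimized by concentrated distributions.

- Uniform distributions have maximum entropy log₂(4) = 2.0000 bits
- The more "peaked" or concentrated a distribution, the lower its entropy

Entropies:
  H(A) = 2.0000 bits
  H(B) = 1.9613 bits
  H(C) = 0.8679 bits

Ranking: A > B > C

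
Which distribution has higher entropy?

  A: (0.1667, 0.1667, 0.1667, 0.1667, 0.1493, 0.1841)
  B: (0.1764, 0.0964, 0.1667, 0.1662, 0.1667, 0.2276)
A

Both distributions are close to uniform, making this a harder comparison.

H(A) = 2.5823 bits
H(B) = 2.5450 bits

The distribution closer to uniform has higher entropy.
Answer: A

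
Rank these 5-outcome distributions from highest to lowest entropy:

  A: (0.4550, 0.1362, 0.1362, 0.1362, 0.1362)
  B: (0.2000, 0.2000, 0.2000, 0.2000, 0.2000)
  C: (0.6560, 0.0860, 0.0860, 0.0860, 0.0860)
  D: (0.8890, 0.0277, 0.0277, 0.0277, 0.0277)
B > A > C > D

Key insight: Entropy is maximized by uniform distributions and minimized by concentrated distributions.

Entropies:
  H(A) = 2.0841 bits
  H(B) = 2.3219 bits
  H(C) = 1.6166 bits
  H(D) = 0.7249 bits

Ranking: B > A > C > D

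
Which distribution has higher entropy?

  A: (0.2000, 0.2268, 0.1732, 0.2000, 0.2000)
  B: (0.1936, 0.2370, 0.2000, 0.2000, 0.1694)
A

Both distributions are close to uniform, making this a harder comparison.

H(A) = 2.3167 bits
H(B) = 2.3136 bits

The distribution closer to uniform has higher entropy.
Answer: A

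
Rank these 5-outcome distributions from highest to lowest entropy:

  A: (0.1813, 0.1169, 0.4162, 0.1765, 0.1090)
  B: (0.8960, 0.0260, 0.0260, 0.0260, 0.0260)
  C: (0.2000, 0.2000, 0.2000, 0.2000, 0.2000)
C > A > B

Key insight: Entropy is maximized by uniform distributions and minimized by concentrated distributions.

- Uniform distributions have maximum entropy log₂(5) = 2.3219 bits
- The more "peaked" or concentrated a distribution, the lower its entropy

Entropies:
  H(A) = 2.1252 bits
  H(B) = 0.6895 bits
  H(C) = 2.3219 bits

Ranking: C > A > B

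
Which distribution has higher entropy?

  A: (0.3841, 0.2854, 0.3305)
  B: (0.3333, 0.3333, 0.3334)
B

Both distributions are close to uniform, making this a harder comparison.

H(A) = 1.5744 bits
H(B) = 1.5850 bits

The distribution closer to uniform has higher entropy.
Answer: B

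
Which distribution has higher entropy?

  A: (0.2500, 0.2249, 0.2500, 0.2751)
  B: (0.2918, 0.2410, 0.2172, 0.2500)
A

Both distributions are close to uniform, making this a harder comparison.

H(A) = 1.9963 bits
H(B) = 1.9917 bits

The distribution closer to uniform has higher entropy.
Answer: A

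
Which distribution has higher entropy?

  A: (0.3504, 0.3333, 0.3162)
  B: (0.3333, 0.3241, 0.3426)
B

Both distributions are close to uniform, making this a harder comparison.

H(A) = 1.5837 bits
H(B) = 1.5846 bits

The distribution closer to uniform has higher entropy.
Answer: B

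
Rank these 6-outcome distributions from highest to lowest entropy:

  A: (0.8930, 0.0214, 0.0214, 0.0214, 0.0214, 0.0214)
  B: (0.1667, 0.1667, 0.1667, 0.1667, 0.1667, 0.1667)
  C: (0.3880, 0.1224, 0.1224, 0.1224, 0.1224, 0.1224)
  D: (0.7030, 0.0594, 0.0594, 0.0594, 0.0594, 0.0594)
B > C > D > A

Key insight: Entropy is maximized by uniform distributions and minimized by concentrated distributions.

Entropies:
  H(A) = 0.7392 bits
  H(B) = 2.5850 bits
  H(C) = 2.3845 bits
  H(D) = 1.5672 bits

Ranking: B > C > D > A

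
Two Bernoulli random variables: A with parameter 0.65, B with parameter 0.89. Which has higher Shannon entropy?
A

For binary distributions, entropy is maximized at p=0.5 and decreases as p moves toward 0 or 1.

H(A) = H(0.65) = 0.9341 bits
H(B) = H(0.89) = 0.4999 bits

Distribution A (p=0.65) is closer to uniform (p=0.5), so it has higher entropy.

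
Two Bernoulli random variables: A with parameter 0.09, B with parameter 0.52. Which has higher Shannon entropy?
B

For binary distributions, entropy is maximized at p=0.5 and decreases as p moves toward 0 or 1.

H(A) = H(0.09) = 0.4365 bits
H(B) = H(0.52) = 0.9988 bits

Distribution B (p=0.52) is closer to uniform (p=0.5), so it has higher entropy.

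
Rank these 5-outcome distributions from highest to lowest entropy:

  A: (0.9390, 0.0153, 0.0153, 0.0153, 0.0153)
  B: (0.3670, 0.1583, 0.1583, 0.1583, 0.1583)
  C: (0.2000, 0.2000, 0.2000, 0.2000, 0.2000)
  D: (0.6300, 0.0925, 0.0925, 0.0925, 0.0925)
C > B > D > A

Key insight: Entropy is maximized by uniform distributions and minimized by concentrated distributions.

Entropies:
  H(A) = 0.4534 bits
  H(B) = 2.2143 bits
  H(C) = 2.3219 bits
  H(D) = 1.6907 bits

Ranking: C > B > D > A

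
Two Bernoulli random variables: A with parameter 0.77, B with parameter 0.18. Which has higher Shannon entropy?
A

For binary distributions, entropy is maximized at p=0.5 and decreases as p moves toward 0 or 1.

H(A) = H(0.77) = 0.7780 bits
H(B) = H(0.18) = 0.6801 bits

Distribution A (p=0.77) is closer to uniform (p=0.5), so it has higher entropy.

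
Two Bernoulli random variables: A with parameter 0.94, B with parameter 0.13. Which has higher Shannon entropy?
B

For binary distributions, entropy is maximized at p=0.5 and decreases as p moves toward 0 or 1.

H(A) = H(0.94) = 0.3274 bits
H(B) = H(0.13) = 0.5574 bits

Distribution B (p=0.13) is closer to uniform (p=0.5), so it has higher entropy.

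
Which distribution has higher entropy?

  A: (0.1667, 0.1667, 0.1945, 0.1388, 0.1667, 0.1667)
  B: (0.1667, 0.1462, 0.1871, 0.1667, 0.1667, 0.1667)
B

Both distributions are close to uniform, making this a harder comparison.

H(A) = 2.5782 bits
H(B) = 2.5813 bits

The distribution closer to uniform has higher entropy.
Answer: B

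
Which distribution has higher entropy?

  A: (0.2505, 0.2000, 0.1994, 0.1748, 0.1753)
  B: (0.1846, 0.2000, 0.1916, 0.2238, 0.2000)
B

Both distributions are close to uniform, making this a harder comparison.

H(A) = 2.3087 bits
H(B) = 2.3188 bits

The distribution closer to uniform has higher entropy.
Answer: B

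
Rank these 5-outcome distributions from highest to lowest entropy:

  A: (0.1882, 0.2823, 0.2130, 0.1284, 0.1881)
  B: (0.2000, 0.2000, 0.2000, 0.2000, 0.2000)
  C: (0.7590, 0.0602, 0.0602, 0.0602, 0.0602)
B > A > C

Key insight: Entropy is maximized by uniform distributions and minimized by concentrated distributions.

- Uniform distributions have maximum entropy log₂(5) = 2.3219 bits
- The more "peaked" or concentrated a distribution, the lower its entropy

Entropies:
  H(A) = 2.2775 bits
  H(B) = 2.3219 bits
  H(C) = 1.2787 bits

Ranking: B > A > C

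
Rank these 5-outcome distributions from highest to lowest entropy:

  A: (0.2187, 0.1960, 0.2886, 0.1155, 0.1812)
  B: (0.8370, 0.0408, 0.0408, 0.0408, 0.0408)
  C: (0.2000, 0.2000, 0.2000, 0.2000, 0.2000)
C > A > B

Key insight: Entropy is maximized by uniform distributions and minimized by concentrated distributions.

- Uniform distributions have maximum entropy log₂(5) = 2.3219 bits
- The more "peaked" or concentrated a distribution, the lower its entropy

Entropies:
  H(A) = 2.2640 bits
  H(B) = 0.9674 bits
  H(C) = 2.3219 bits

Ranking: C > A > B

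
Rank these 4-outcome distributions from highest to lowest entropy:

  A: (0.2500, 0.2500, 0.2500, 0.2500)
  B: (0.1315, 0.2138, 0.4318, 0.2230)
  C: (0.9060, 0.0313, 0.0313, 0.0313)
A > B > C

Key insight: Entropy is maximized by uniform distributions and minimized by concentrated distributions.

- Uniform distributions have maximum entropy log₂(4) = 2.0000 bits
- The more "peaked" or concentrated a distribution, the lower its entropy

Entropies:
  H(A) = 2.0000 bits
  H(B) = 1.8666 bits
  H(C) = 0.5987 bits

Ranking: A > B > C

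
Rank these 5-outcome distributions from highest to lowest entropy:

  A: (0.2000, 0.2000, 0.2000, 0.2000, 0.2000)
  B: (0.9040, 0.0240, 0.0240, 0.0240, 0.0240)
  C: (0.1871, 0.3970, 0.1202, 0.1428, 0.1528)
A > C > B

Key insight: Entropy is maximized by uniform distributions and minimized by concentrated distributions.

- Uniform distributions have maximum entropy log₂(5) = 2.3219 bits
- The more "peaked" or concentrated a distribution, the lower its entropy

Entropies:
  H(A) = 2.3219 bits
  H(B) = 0.6482 bits
  H(C) = 2.1642 bits

Ranking: A > C > B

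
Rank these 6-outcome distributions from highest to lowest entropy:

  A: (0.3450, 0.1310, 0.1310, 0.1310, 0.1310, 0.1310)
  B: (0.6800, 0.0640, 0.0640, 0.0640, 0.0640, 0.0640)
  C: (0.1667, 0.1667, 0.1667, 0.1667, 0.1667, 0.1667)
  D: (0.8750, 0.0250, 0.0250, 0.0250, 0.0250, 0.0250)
C > A > B > D

Key insight: Entropy is maximized by uniform distributions and minimized by concentrated distributions.

Entropies:
  H(A) = 2.4504 bits
  H(B) = 1.6474 bits
  H(C) = 2.5850 bits
  H(D) = 0.8338 bits

Ranking: C > A > B > D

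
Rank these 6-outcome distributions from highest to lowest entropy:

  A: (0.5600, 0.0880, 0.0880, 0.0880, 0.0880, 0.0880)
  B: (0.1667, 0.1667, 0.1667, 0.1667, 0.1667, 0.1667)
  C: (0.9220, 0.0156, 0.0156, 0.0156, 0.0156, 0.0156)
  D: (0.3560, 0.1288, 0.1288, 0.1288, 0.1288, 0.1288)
B > D > A > C

Key insight: Entropy is maximized by uniform distributions and minimized by concentrated distributions.

Entropies:
  H(A) = 2.0112 bits
  H(B) = 2.5850 bits
  H(C) = 0.5762 bits
  H(D) = 2.4346 bits

Ranking: B > D > A > C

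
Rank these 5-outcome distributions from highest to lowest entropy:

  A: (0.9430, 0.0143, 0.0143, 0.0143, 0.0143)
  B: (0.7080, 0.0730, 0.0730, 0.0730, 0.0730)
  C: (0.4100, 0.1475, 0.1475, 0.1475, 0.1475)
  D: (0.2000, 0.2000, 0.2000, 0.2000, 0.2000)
D > C > B > A

Key insight: Entropy is maximized by uniform distributions and minimized by concentrated distributions.

Entropies:
  H(A) = 0.4294 bits
  H(B) = 1.4553 bits
  H(C) = 2.1565 bits
  H(D) = 2.3219 bits

Ranking: D > C > B > A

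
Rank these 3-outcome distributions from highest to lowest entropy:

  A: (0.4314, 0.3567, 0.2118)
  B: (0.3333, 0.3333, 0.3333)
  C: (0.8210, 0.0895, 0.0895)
B > A > C

Key insight: Entropy is maximized by uniform distributions and minimized by concentrated distributions.

- Uniform distributions have maximum entropy log₂(3) = 1.5850 bits
- The more "peaked" or concentrated a distribution, the lower its entropy

Entropies:
  H(A) = 1.5280 bits
  H(B) = 1.5850 bits
  H(C) = 0.8569 bits

Ranking: B > A > C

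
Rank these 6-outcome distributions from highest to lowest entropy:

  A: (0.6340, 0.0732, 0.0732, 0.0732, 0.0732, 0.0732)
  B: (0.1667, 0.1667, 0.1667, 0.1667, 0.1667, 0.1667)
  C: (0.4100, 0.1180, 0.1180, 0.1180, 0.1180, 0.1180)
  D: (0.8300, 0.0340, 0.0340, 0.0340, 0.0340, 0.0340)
B > C > A > D

Key insight: Entropy is maximized by uniform distributions and minimized by concentrated distributions.

Entropies:
  H(A) = 1.7974 bits
  H(B) = 2.5850 bits
  H(C) = 2.3464 bits
  H(D) = 1.0524 bits

Ranking: B > C > A > D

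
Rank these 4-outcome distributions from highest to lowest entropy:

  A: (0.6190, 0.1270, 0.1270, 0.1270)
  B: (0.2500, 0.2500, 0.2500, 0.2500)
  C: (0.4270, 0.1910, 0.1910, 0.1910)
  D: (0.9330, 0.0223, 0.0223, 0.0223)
B > C > A > D

Key insight: Entropy is maximized by uniform distributions and minimized by concentrated distributions.

Entropies:
  H(A) = 1.5626 bits
  H(B) = 2.0000 bits
  H(C) = 1.8928 bits
  H(D) = 0.4608 bits

Ranking: B > C > A > D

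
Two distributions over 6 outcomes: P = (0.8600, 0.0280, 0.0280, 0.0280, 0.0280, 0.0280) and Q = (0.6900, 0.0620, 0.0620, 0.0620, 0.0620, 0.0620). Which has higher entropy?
Q

P is highly concentrated on one outcome (86%), making it nearly deterministic. Q spreads its mass more evenly (max 69%). The more spread-out distribution has higher entropy: H(P) ≈ 0.909 bits, H(Q) ≈ 1.613 bits.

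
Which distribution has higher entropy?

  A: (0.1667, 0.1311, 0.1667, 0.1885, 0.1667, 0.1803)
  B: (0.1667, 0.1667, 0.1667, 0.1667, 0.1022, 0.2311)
A

Both distributions are close to uniform, making this a harder comparison.

H(A) = 2.5763 bits
H(B) = 2.5481 bits

The distribution closer to uniform has higher entropy.
Answer: A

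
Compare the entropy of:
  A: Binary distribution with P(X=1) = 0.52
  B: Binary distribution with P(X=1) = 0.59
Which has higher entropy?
A

For binary distributions, entropy is maximized at p=0.5 and decreases as p moves toward 0 or 1.

H(A) = H(0.52) = 0.9988 bits
H(B) = H(0.59) = 0.9765 bits

Distribution A (p=0.52) is closer to uniform (p=0.5), so it has higher entropy.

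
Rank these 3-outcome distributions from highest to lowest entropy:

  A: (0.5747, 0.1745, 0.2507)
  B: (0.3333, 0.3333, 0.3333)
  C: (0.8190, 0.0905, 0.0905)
B > A > C

Key insight: Entropy is maximized by uniform distributions and minimized by concentrated distributions.

- Uniform distributions have maximum entropy log₂(3) = 1.5850 bits
- The more "peaked" or concentrated a distribution, the lower its entropy

Entropies:
  H(A) = 1.3992 bits
  H(B) = 1.5850 bits
  H(C) = 0.8633 bits

Ranking: B > A > C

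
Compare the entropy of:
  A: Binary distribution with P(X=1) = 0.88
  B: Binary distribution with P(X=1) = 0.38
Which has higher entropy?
B

For binary distributions, entropy is maximized at p=0.5 and decreases as p moves toward 0 or 1.

H(A) = H(0.88) = 0.5294 bits
H(B) = H(0.38) = 0.9580 bits

Distribution B (p=0.38) is closer to uniform (p=0.5), so it has higher entropy.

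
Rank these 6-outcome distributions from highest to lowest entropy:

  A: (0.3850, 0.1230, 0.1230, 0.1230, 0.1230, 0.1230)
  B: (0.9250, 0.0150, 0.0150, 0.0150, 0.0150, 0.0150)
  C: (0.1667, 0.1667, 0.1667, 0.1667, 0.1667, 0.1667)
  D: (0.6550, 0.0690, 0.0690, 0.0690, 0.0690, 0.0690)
C > A > D > B

Key insight: Entropy is maximized by uniform distributions and minimized by concentrated distributions.

Entropies:
  H(A) = 2.3895 bits
  H(B) = 0.5585 bits
  H(C) = 2.5850 bits
  H(D) = 1.7306 bits

Ranking: C > A > D > B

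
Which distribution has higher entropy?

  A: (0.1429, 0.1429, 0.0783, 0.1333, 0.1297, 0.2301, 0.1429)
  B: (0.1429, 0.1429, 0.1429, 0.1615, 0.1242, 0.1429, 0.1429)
B

Both distributions are close to uniform, making this a harder comparison.

H(A) = 2.7484 bits
H(B) = 2.8038 bits

The distribution closer to uniform has higher entropy.
Answer: B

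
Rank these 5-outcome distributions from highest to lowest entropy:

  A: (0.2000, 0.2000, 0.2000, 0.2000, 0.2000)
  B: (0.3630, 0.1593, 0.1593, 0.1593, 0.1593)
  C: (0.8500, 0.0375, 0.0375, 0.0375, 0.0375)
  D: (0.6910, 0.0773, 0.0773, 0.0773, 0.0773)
A > B > D > C

Key insight: Entropy is maximized by uniform distributions and minimized by concentrated distributions.

Entropies:
  H(A) = 2.3219 bits
  H(B) = 2.2191 bits
  H(C) = 0.9098 bits
  H(D) = 1.5100 bits

Ranking: A > B > D > C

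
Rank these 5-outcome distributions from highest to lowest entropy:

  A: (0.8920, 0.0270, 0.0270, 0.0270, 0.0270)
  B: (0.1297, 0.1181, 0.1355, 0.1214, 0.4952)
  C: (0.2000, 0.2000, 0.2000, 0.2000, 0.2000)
C > B > A

Key insight: Entropy is maximized by uniform distributions and minimized by concentrated distributions.

- Uniform distributions have maximum entropy log₂(5) = 2.3219 bits
- The more "peaked" or concentrated a distribution, the lower its entropy

Entropies:
  H(A) = 0.7099 bits
  H(B) = 2.0085 bits
  H(C) = 2.3219 bits

Ranking: C > B > A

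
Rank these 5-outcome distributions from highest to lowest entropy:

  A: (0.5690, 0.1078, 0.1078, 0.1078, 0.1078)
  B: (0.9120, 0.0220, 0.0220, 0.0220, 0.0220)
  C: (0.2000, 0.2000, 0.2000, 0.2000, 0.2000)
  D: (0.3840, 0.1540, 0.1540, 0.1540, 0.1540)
C > D > A > B

Key insight: Entropy is maximized by uniform distributions and minimized by concentrated distributions.

Entropies:
  H(A) = 1.8482 bits
  H(B) = 0.6058 bits
  H(C) = 2.3219 bits
  H(D) = 2.1928 bits

Ranking: C > D > A > B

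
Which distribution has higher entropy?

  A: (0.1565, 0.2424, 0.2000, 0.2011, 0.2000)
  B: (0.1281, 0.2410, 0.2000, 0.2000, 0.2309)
A

Both distributions are close to uniform, making this a harder comparison.

H(A) = 2.3084 bits
H(B) = 2.2916 bits

The distribution closer to uniform has higher entropy.
Answer: A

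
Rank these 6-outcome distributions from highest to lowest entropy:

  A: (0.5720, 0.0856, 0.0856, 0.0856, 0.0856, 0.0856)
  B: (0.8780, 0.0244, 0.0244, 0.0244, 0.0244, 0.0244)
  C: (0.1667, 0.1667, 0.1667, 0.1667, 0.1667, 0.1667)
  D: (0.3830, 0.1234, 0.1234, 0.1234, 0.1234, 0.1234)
C > D > A > B

Key insight: Entropy is maximized by uniform distributions and minimized by concentrated distributions.

Entropies:
  H(A) = 1.9788 bits
  H(B) = 0.8184 bits
  H(C) = 2.5850 bits
  H(D) = 2.3928 bits

Ranking: C > D > A > B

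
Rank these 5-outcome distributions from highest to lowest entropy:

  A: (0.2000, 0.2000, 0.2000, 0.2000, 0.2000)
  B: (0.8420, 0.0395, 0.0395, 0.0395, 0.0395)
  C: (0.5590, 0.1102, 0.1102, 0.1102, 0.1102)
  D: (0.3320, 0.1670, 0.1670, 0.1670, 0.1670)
A > D > C > B

Key insight: Entropy is maximized by uniform distributions and minimized by concentrated distributions.

Entropies:
  H(A) = 2.3219 bits
  H(B) = 0.9455 bits
  H(C) = 1.8719 bits
  H(D) = 2.2530 bits

Ranking: A > D > C > B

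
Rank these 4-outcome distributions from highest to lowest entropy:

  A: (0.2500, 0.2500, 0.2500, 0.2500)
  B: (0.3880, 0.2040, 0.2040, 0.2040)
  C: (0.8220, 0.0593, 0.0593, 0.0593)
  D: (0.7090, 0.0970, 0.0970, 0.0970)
A > B > D > C

Key insight: Entropy is maximized by uniform distributions and minimized by concentrated distributions.

Entropies:
  H(A) = 2.0000 bits
  H(B) = 1.9335 bits
  H(C) = 0.9578 bits
  H(D) = 1.3312 bits

Ranking: A > B > D > C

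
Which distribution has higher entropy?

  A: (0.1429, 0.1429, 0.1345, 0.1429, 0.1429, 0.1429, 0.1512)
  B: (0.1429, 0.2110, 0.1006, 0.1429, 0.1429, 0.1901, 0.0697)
A

Both distributions are close to uniform, making this a harder comparison.

H(A) = 2.8067 bits
H(B) = 2.7333 bits

The distribution closer to uniform has higher entropy.
Answer: A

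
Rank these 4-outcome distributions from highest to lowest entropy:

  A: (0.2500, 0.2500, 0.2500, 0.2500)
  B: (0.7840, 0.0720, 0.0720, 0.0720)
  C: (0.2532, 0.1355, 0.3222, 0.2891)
A > C > B

Key insight: Entropy is maximized by uniform distributions and minimized by concentrated distributions.

- Uniform distributions have maximum entropy log₂(4) = 2.0000 bits
- The more "peaked" or concentrated a distribution, the lower its entropy

Entropies:
  H(A) = 2.0000 bits
  H(B) = 1.0951 bits
  H(C) = 1.9365 bits

Ranking: A > C > B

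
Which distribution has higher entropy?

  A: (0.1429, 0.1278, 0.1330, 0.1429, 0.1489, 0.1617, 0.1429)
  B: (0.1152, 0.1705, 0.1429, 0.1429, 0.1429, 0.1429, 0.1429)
A

Both distributions are close to uniform, making this a harder comparison.

H(A) = 2.8038 bits
H(B) = 2.7996 bits

The distribution closer to uniform has higher entropy.
Answer: A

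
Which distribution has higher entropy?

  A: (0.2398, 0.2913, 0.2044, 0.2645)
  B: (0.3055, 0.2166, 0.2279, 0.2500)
A

Both distributions are close to uniform, making this a harder comparison.

H(A) = 1.9880 bits
H(B) = 1.9869 bits

The distribution closer to uniform has higher entropy.
Answer: A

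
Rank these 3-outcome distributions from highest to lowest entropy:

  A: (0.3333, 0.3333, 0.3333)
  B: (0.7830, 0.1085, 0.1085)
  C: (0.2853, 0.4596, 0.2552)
A > C > B

Key insight: Entropy is maximized by uniform distributions and minimized by concentrated distributions.

- Uniform distributions have maximum entropy log₂(3) = 1.5850 bits
- The more "peaked" or concentrated a distribution, the lower its entropy

Entropies:
  H(A) = 1.5850 bits
  H(B) = 0.9717 bits
  H(C) = 1.5345 bits

Ranking: A > C > B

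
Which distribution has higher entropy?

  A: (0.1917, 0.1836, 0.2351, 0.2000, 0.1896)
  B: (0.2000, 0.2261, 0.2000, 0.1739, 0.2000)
B

Both distributions are close to uniform, making this a harder comparison.

H(A) = 2.3161 bits
H(B) = 2.3170 bits

The distribution closer to uniform has higher entropy.
Answer: B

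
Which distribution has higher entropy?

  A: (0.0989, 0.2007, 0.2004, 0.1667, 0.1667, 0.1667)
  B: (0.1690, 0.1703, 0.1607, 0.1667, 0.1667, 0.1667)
B

Both distributions are close to uniform, making this a harder comparison.

H(A) = 2.5523 bits
H(B) = 2.5847 bits

The distribution closer to uniform has higher entropy.
Answer: B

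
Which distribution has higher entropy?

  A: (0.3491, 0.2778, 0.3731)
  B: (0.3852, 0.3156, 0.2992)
B

Both distributions are close to uniform, making this a harder comparison.

H(A) = 1.5741 bits
H(B) = 1.5761 bits

The distribution closer to uniform has higher entropy.
Answer: B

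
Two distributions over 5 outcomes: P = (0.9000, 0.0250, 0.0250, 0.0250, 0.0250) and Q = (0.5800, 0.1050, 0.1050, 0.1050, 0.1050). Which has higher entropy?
Q

P is highly concentrated on one outcome (90%), making it nearly deterministic. Q spreads its mass more evenly (max 58%). The more spread-out distribution has higher entropy: H(P) ≈ 0.669 bits, H(Q) ≈ 1.821 bits.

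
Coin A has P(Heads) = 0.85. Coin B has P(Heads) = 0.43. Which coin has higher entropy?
B

For binary distributions, entropy is maximized at p=0.5 and decreases as p moves toward 0 or 1.

H(A) = H(0.85) = 0.6098 bits
H(B) = H(0.43) = 0.9858 bits

Distribution B (p=0.43) is closer to uniform (p=0.5), so it has higher entropy.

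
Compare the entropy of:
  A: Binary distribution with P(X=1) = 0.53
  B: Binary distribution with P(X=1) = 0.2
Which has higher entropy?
A

For binary distributions, entropy is maximized at p=0.5 and decreases as p moves toward 0 or 1.

H(A) = H(0.53) = 0.9974 bits
H(B) = H(0.2) = 0.7219 bits

Distribution A (p=0.53) is closer to uniform (p=0.5), so it has higher entropy.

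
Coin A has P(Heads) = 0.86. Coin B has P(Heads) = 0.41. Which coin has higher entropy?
B

For binary distributions, entropy is maximized at p=0.5 and decreases as p moves toward 0 or 1.

H(A) = H(0.86) = 0.5842 bits
H(B) = H(0.41) = 0.9765 bits

Distribution B (p=0.41) is closer to uniform (p=0.5), so it has higher entropy.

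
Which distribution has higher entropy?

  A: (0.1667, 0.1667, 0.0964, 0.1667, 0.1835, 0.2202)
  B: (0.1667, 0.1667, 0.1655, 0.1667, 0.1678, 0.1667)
B

Both distributions are close to uniform, making this a harder comparison.

H(A) = 2.5473 bits
H(B) = 2.5850 bits

The distribution closer to uniform has higher entropy.
Answer: B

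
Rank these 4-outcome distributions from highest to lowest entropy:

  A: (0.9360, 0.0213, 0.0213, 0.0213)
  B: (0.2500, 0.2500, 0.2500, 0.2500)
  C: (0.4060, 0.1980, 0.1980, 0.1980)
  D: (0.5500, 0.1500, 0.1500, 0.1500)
B > C > D > A

Key insight: Entropy is maximized by uniform distributions and minimized by concentrated distributions.

Entropies:
  H(A) = 0.4446 bits
  H(B) = 2.0000 bits
  H(C) = 1.9158 bits
  H(D) = 1.7060 bits

Ranking: B > C > D > A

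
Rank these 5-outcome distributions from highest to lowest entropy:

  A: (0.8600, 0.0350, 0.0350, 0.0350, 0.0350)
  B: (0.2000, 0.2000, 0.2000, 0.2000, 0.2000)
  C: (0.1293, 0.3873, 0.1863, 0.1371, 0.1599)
B > C > A

Key insight: Entropy is maximized by uniform distributions and minimized by concentrated distributions.

- Uniform distributions have maximum entropy log₂(5) = 2.3219 bits
- The more "peaked" or concentrated a distribution, the lower its entropy

Entropies:
  H(A) = 0.8642 bits
  H(B) = 2.3219 bits
  H(C) = 2.1793 bits

Ranking: B > C > A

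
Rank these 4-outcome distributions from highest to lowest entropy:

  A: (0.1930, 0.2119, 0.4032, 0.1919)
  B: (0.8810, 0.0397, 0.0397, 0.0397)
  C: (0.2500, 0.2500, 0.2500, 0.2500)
C > A > B

Key insight: Entropy is maximized by uniform distributions and minimized by concentrated distributions.

- Uniform distributions have maximum entropy log₂(4) = 2.0000 bits
- The more "peaked" or concentrated a distribution, the lower its entropy

Entropies:
  H(A) = 1.9178 bits
  H(B) = 0.7151 bits
  H(C) = 2.0000 bits

Ranking: C > A > B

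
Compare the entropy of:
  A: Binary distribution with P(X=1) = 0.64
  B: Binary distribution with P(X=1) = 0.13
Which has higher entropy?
A

For binary distributions, entropy is maximized at p=0.5 and decreases as p moves toward 0 or 1.

H(A) = H(0.64) = 0.9427 bits
H(B) = H(0.13) = 0.5574 bits

Distribution A (p=0.64) is closer to uniform (p=0.5), so it has higher entropy.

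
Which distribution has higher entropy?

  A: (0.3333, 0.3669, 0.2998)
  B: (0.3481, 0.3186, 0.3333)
B

Both distributions are close to uniform, making this a harder comparison.

H(A) = 1.5801 bits
H(B) = 1.5840 bits

The distribution closer to uniform has higher entropy.
Answer: B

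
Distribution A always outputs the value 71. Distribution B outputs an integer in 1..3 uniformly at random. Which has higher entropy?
B

A is deterministic, so H(A) = 0. B is uniform over 3 outcomes, so H(B) = log₂(3) = 1.585 bits. Any distribution with genuine randomness has higher entropy than a deterministic one.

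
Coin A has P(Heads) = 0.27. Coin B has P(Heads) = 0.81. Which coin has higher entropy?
A

For binary distributions, entropy is maximized at p=0.5 and decreases as p moves toward 0 or 1.

H(A) = H(0.27) = 0.8415 bits
H(B) = H(0.81) = 0.7015 bits

Distribution A (p=0.27) is closer to uniform (p=0.5), so it has higher entropy.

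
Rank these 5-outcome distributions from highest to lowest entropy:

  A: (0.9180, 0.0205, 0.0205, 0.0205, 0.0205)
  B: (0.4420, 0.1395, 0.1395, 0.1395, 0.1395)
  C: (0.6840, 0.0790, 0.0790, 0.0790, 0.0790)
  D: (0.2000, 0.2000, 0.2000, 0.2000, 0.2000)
D > B > C > A

Key insight: Entropy is maximized by uniform distributions and minimized by concentrated distributions.

Entropies:
  H(A) = 0.5732 bits
  H(B) = 2.1063 bits
  H(C) = 1.5320 bits
  H(D) = 2.3219 bits

Ranking: D > B > C > A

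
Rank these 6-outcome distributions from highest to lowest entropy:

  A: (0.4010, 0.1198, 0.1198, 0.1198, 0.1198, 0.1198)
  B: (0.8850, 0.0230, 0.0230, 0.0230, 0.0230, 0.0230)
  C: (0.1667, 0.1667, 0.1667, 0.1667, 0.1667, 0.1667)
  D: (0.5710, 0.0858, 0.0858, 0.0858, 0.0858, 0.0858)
C > A > D > B

Key insight: Entropy is maximized by uniform distributions and minimized by concentrated distributions.

Entropies:
  H(A) = 2.3624 bits
  H(B) = 0.7818 bits
  H(C) = 2.5850 bits
  H(D) = 1.9815 bits

Ranking: C > A > D > B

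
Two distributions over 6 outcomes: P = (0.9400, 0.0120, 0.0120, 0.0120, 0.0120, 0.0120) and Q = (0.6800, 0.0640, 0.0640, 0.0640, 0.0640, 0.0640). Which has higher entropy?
Q

P is highly concentrated on one outcome (94%), making it nearly deterministic. Q spreads its mass more evenly (max 68%). The more spread-out distribution has higher entropy: H(P) ≈ 0.467 bits, H(Q) ≈ 1.647 bits.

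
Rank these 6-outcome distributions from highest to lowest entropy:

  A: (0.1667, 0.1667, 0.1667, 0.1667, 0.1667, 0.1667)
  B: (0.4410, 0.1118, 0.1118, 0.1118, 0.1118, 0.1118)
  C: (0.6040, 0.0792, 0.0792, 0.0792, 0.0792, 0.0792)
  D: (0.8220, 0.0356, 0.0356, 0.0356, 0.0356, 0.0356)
A > B > C > D

Key insight: Entropy is maximized by uniform distributions and minimized by concentrated distributions.

Entropies:
  H(A) = 2.5850 bits
  H(B) = 2.2879 bits
  H(C) = 1.8880 bits
  H(D) = 1.0890 bits

Ranking: A > B > C > D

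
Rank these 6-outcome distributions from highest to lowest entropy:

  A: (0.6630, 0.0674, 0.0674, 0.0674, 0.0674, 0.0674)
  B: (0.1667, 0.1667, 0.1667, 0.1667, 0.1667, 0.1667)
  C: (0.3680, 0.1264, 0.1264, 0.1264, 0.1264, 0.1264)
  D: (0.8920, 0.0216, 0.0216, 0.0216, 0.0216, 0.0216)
B > C > A > D

Key insight: Entropy is maximized by uniform distributions and minimized by concentrated distributions.

Entropies:
  H(A) = 1.7044 bits
  H(B) = 2.5850 bits
  H(C) = 2.4166 bits
  H(D) = 0.7446 bits

Ranking: B > C > A > D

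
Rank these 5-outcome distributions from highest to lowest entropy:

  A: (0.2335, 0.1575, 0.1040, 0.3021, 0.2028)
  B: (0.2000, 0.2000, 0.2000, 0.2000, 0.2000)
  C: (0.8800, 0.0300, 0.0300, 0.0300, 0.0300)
B > A > C

Key insight: Entropy is maximized by uniform distributions and minimized by concentrated distributions.

- Uniform distributions have maximum entropy log₂(5) = 2.3219 bits
- The more "peaked" or concentrated a distribution, the lower its entropy

Entropies:
  H(A) = 2.2382 bits
  H(B) = 2.3219 bits
  H(C) = 0.7694 bits

Ranking: B > A > C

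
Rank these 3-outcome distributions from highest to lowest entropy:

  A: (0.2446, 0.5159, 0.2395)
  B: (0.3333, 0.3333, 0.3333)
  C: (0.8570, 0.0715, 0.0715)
B > A > C

Key insight: Entropy is maximized by uniform distributions and minimized by concentrated distributions.

- Uniform distributions have maximum entropy log₂(3) = 1.5850 bits
- The more "peaked" or concentrated a distribution, the lower its entropy

Entropies:
  H(A) = 1.4834 bits
  H(B) = 1.5850 bits
  H(C) = 0.7350 bits

Ranking: B > A > C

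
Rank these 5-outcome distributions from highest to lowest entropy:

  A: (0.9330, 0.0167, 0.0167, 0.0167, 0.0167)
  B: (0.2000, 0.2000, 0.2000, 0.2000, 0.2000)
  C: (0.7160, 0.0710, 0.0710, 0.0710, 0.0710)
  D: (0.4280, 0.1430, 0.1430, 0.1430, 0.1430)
B > D > C > A

Key insight: Entropy is maximized by uniform distributions and minimized by concentrated distributions.

Entropies:
  H(A) = 0.4886 bits
  H(B) = 2.3219 bits
  H(C) = 1.4288 bits
  H(D) = 2.1290 bits

Ranking: B > D > C > A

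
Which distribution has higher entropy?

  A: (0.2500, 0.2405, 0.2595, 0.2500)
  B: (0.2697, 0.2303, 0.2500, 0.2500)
A

Both distributions are close to uniform, making this a harder comparison.

H(A) = 1.9995 bits
H(B) = 1.9978 bits

The distribution closer to uniform has higher entropy.
Answer: A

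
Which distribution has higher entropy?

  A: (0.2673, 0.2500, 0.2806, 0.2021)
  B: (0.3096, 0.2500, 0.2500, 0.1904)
A

Both distributions are close to uniform, making this a harder comparison.

H(A) = 1.9895 bits
H(B) = 1.9793 bits

The distribution closer to uniform has higher entropy.
Answer: A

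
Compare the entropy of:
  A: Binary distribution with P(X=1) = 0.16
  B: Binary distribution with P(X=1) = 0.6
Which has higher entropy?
B

For binary distributions, entropy is maximized at p=0.5 and decreases as p moves toward 0 or 1.

H(A) = H(0.16) = 0.6343 bits
H(B) = H(0.6) = 0.9710 bits

Distribution B (p=0.6) is closer to uniform (p=0.5), so it has higher entropy.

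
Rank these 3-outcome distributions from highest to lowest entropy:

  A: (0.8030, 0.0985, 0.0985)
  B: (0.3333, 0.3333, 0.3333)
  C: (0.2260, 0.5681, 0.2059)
B > C > A

Key insight: Entropy is maximized by uniform distributions and minimized by concentrated distributions.

- Uniform distributions have maximum entropy log₂(3) = 1.5850 bits
- The more "peaked" or concentrated a distribution, the lower its entropy

Entropies:
  H(A) = 0.9129 bits
  H(B) = 1.5850 bits
  H(C) = 1.4178 bits

Ranking: B > C > A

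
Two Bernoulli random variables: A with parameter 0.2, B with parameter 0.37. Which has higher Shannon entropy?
B

For binary distributions, entropy is maximized at p=0.5 and decreases as p moves toward 0 or 1.

H(A) = H(0.2) = 0.7219 bits
H(B) = H(0.37) = 0.9507 bits

Distribution B (p=0.37) is closer to uniform (p=0.5), so it has higher entropy.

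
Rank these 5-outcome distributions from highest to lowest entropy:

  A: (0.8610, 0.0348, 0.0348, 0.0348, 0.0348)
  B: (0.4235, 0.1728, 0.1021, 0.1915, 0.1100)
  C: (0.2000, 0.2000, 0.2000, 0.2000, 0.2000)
C > B > A

Key insight: Entropy is maximized by uniform distributions and minimized by concentrated distributions.

- Uniform distributions have maximum entropy log₂(5) = 2.3219 bits
- The more "peaked" or concentrated a distribution, the lower its entropy

Entropies:
  H(A) = 0.8596 bits
  H(B) = 2.1058 bits
  H(C) = 2.3219 bits

Ranking: C > B > A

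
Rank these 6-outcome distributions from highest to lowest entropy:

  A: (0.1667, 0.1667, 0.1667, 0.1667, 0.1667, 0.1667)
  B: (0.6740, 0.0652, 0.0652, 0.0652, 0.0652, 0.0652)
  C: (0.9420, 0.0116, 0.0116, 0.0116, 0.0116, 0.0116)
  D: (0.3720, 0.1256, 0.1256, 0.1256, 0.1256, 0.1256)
A > D > B > C

Key insight: Entropy is maximized by uniform distributions and minimized by concentrated distributions.

Entropies:
  H(A) = 2.5850 bits
  H(B) = 1.6677 bits
  H(C) = 0.4541 bits
  H(D) = 2.4104 bits

Ranking: A > D > B > C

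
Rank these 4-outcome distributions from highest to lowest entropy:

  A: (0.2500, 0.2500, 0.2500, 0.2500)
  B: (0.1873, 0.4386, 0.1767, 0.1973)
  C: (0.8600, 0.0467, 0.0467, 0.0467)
A > B > C

Key insight: Entropy is maximized by uniform distributions and minimized by concentrated distributions.

- Uniform distributions have maximum entropy log₂(4) = 2.0000 bits
- The more "peaked" or concentrated a distribution, the lower its entropy

Entropies:
  H(A) = 2.0000 bits
  H(B) = 1.8781 bits
  H(C) = 0.8061 bits

Ranking: A > B > C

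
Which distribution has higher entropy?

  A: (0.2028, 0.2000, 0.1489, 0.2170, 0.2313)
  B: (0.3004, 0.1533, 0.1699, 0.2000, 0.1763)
A

Both distributions are close to uniform, making this a harder comparison.

H(A) = 2.3072 bits
H(B) = 2.2764 bits

The distribution closer to uniform has higher entropy.
Answer: A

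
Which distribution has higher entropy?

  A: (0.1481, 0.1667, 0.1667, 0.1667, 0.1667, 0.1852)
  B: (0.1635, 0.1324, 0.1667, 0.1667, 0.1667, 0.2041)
A

Both distributions are close to uniform, making this a harder comparison.

H(A) = 2.5820 bits
H(B) = 2.5738 bits

The distribution closer to uniform has higher entropy.
Answer: A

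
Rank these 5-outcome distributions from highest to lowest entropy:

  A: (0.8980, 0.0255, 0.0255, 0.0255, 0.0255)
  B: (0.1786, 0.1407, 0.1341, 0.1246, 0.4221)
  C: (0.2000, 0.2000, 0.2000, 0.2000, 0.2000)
C > B > A

Key insight: Entropy is maximized by uniform distributions and minimized by concentrated distributions.

- Uniform distributions have maximum entropy log₂(5) = 2.3219 bits
- The more "peaked" or concentrated a distribution, the lower its entropy

Entropies:
  H(A) = 0.6793 bits
  H(B) = 2.1302 bits
  H(C) = 2.3219 bits

Ranking: C > B > A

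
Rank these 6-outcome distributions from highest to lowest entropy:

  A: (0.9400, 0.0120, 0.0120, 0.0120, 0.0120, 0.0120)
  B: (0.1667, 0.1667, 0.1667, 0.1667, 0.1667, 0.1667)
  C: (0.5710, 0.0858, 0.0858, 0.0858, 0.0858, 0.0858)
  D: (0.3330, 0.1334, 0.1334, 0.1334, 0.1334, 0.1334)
B > D > C > A

Key insight: Entropy is maximized by uniform distributions and minimized by concentrated distributions.

Entropies:
  H(A) = 0.4668 bits
  H(B) = 2.5850 bits
  H(C) = 1.9815 bits
  H(D) = 2.4667 bits

Ranking: B > D > C > A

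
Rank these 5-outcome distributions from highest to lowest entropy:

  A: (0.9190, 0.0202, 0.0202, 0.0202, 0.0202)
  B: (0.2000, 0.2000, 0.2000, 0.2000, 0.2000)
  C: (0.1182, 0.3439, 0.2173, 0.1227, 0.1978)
B > C > A

Key insight: Entropy is maximized by uniform distributions and minimized by concentrated distributions.

- Uniform distributions have maximum entropy log₂(5) = 2.3219 bits
- The more "peaked" or concentrated a distribution, the lower its entropy

Entropies:
  H(A) = 0.5677 bits
  H(B) = 2.3219 bits
  H(C) = 2.2062 bits

Ranking: B > C > A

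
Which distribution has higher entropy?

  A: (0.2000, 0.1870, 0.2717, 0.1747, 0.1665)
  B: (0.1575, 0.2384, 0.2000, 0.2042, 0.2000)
B

Both distributions are close to uniform, making this a harder comparison.

H(A) = 2.2979 bits
H(B) = 2.3098 bits

The distribution closer to uniform has higher entropy.
Answer: B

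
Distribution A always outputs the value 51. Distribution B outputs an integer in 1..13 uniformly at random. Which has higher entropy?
B

A is deterministic, so H(A) = 0. B is uniform over 13 outcomes, so H(B) = log₂(13) = 3.700 bits. Any distribution with genuine randomness has higher entropy than a deterministic one.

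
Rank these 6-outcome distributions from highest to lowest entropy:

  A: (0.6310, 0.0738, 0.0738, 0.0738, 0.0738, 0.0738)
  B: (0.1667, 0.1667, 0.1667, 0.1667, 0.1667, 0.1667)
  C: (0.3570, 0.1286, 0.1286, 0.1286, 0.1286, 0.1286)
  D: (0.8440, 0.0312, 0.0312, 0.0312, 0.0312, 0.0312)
B > C > A > D

Key insight: Entropy is maximized by uniform distributions and minimized by concentrated distributions.

Entropies:
  H(A) = 1.8067 bits
  H(B) = 2.5850 bits
  H(C) = 2.4332 bits
  H(D) = 0.9869 bits

Ranking: B > C > A > D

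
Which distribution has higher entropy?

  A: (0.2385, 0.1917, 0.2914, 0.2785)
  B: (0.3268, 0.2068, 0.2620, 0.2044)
A

Both distributions are close to uniform, making this a harder comparison.

H(A) = 1.9820 bits
H(B) = 1.9720 bits

The distribution closer to uniform has higher entropy.
Answer: A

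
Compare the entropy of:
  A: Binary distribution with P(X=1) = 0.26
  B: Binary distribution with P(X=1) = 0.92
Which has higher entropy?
A

For binary distributions, entropy is maximized at p=0.5 and decreases as p moves toward 0 or 1.

H(A) = H(0.26) = 0.8267 bits
H(B) = H(0.92) = 0.4022 bits

Distribution A (p=0.26) is closer to uniform (p=0.5), so it has higher entropy.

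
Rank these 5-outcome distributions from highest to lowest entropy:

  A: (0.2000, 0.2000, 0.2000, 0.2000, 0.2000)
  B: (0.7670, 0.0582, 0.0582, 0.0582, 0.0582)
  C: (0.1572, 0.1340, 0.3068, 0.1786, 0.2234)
A > C > B

Key insight: Entropy is maximized by uniform distributions and minimized by concentrated distributions.

- Uniform distributions have maximum entropy log₂(5) = 2.3219 bits
- The more "peaked" or concentrated a distribution, the lower its entropy

Entropies:
  H(A) = 2.3219 bits
  H(B) = 1.2492 bits
  H(C) = 2.2581 bits

Ranking: A > C > B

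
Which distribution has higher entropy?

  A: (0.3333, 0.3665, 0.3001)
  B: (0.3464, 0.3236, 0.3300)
B

Both distributions are close to uniform, making this a harder comparison.

H(A) = 1.5802 bits
H(B) = 1.5844 bits

The distribution closer to uniform has higher entropy.
Answer: B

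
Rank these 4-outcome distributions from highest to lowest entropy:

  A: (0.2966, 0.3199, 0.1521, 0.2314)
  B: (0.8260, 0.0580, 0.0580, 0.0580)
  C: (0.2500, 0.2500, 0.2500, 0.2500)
C > A > B

Key insight: Entropy is maximized by uniform distributions and minimized by concentrated distributions.

- Uniform distributions have maximum entropy log₂(4) = 2.0000 bits
- The more "peaked" or concentrated a distribution, the lower its entropy

Entropies:
  H(A) = 1.9479 bits
  H(B) = 0.9426 bits
  H(C) = 2.0000 bits

Ranking: C > A > B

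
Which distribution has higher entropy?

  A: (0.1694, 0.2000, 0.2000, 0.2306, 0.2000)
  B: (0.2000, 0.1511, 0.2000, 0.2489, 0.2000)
A

Both distributions are close to uniform, making this a harder comparison.

H(A) = 2.3151 bits
H(B) = 2.3045 bits

The distribution closer to uniform has higher entropy.
Answer: A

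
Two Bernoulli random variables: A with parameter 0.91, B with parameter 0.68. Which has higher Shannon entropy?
B

For binary distributions, entropy is maximized at p=0.5 and decreases as p moves toward 0 or 1.

H(A) = H(0.91) = 0.4365 bits
H(B) = H(0.68) = 0.9044 bits

Distribution B (p=0.68) is closer to uniform (p=0.5), so it has higher entropy.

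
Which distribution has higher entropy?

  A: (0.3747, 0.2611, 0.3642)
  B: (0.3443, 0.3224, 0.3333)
B

Both distributions are close to uniform, making this a harder comparison.

H(A) = 1.5672 bits
H(B) = 1.5844 bits

The distribution closer to uniform has higher entropy.
Answer: B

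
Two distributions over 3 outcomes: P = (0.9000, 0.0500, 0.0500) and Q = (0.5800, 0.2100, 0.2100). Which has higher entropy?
Q

P is highly concentrated on one outcome (90%), making it nearly deterministic. Q spreads its mass more evenly (max 58%). The more spread-out distribution has higher entropy: H(P) ≈ 0.569 bits, H(Q) ≈ 1.401 bits.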